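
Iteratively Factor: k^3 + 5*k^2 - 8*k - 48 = (k + 4)*(k^2 + k - 12) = (k - 3)*(k + 4)*(k + 4)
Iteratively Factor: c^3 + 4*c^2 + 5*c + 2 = (c + 1)*(c^2 + 3*c + 2) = (c + 1)^2*(c + 2)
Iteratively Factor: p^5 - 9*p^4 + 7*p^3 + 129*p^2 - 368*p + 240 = (p - 3)*(p^4 - 6*p^3 - 11*p^2 + 96*p - 80) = (p - 3)*(p + 4)*(p^3 - 10*p^2 + 29*p - 20) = (p - 5)*(p - 3)*(p + 4)*(p^2 - 5*p + 4) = (p - 5)*(p - 3)*(p - 1)*(p + 4)*(p - 4)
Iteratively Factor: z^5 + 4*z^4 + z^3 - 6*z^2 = (z + 2)*(z^4 + 2*z^3 - 3*z^2) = (z - 1)*(z + 2)*(z^3 + 3*z^2) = z*(z - 1)*(z + 2)*(z^2 + 3*z) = z^2*(z - 1)*(z + 2)*(z + 3)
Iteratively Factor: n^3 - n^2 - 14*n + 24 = (n + 4)*(n^2 - 5*n + 6) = (n - 2)*(n + 4)*(n - 3)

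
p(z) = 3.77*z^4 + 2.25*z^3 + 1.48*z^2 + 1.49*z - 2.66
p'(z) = 15.08*z^3 + 6.75*z^2 + 2.96*z + 1.49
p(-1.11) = 0.16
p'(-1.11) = -14.10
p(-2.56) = 127.40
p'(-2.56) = -214.85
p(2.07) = 95.94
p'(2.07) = 170.30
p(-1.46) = 8.45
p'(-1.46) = -35.37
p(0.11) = -2.47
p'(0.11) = 1.92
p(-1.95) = 37.89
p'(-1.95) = -90.43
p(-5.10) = 2280.25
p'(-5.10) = -1838.42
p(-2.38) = 92.81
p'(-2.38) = -170.62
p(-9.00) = 23198.53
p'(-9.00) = -10471.72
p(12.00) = 82291.06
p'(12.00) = 27067.25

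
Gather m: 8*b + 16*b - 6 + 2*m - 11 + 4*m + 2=24*b + 6*m - 15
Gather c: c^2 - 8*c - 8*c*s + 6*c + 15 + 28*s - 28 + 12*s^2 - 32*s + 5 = c^2 + c*(-8*s - 2) + 12*s^2 - 4*s - 8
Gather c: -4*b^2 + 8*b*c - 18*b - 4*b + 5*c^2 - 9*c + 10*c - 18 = -4*b^2 - 22*b + 5*c^2 + c*(8*b + 1) - 18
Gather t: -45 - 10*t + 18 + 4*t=-6*t - 27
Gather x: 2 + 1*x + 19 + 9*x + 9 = 10*x + 30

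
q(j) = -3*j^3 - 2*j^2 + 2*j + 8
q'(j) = -9*j^2 - 4*j + 2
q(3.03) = -87.76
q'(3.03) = -92.75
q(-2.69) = 46.54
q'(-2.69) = -52.36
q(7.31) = -1256.11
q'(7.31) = -508.16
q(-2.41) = 33.56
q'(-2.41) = -40.63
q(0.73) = 7.23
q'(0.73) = -5.72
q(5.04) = -416.80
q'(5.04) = -246.77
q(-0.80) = 6.66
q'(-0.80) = -0.56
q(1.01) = 4.89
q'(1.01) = -11.22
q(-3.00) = 65.00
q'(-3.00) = -67.00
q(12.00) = -5440.00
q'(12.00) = -1342.00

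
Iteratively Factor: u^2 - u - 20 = (u + 4)*(u - 5)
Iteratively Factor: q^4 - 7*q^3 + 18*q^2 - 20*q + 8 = (q - 2)*(q^3 - 5*q^2 + 8*q - 4) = (q - 2)^2*(q^2 - 3*q + 2) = (q - 2)^3*(q - 1)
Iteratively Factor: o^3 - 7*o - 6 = (o + 1)*(o^2 - o - 6) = (o + 1)*(o + 2)*(o - 3)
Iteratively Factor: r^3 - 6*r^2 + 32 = (r - 4)*(r^2 - 2*r - 8) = (r - 4)^2*(r + 2)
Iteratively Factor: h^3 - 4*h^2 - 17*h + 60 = (h - 5)*(h^2 + h - 12) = (h - 5)*(h - 3)*(h + 4)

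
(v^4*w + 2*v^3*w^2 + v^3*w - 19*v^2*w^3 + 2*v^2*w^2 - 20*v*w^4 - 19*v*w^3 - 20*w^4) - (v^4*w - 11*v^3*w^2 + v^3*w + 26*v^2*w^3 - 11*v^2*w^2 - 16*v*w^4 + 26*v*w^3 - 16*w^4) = 13*v^3*w^2 - 45*v^2*w^3 + 13*v^2*w^2 - 4*v*w^4 - 45*v*w^3 - 4*w^4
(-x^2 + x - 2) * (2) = -2*x^2 + 2*x - 4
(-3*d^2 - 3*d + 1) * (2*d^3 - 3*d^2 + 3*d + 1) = -6*d^5 + 3*d^4 + 2*d^3 - 15*d^2 + 1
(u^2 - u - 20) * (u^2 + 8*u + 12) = u^4 + 7*u^3 - 16*u^2 - 172*u - 240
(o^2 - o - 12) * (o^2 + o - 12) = o^4 - 25*o^2 + 144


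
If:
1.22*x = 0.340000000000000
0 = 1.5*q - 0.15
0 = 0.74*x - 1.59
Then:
No Solution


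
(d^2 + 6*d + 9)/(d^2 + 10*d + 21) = (d + 3)/(d + 7)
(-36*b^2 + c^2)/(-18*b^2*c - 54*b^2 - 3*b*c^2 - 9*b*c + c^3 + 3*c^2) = (6*b + c)/(3*b*c + 9*b + c^2 + 3*c)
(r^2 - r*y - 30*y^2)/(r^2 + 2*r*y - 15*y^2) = (-r + 6*y)/(-r + 3*y)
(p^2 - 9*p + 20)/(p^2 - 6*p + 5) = (p - 4)/(p - 1)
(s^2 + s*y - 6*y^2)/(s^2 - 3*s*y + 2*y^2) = (-s - 3*y)/(-s + y)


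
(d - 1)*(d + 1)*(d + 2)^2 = d^4 + 4*d^3 + 3*d^2 - 4*d - 4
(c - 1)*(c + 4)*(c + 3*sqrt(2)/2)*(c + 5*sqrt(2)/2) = c^4 + 3*c^3 + 4*sqrt(2)*c^3 + 7*c^2/2 + 12*sqrt(2)*c^2 - 16*sqrt(2)*c + 45*c/2 - 30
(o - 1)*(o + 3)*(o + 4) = o^3 + 6*o^2 + 5*o - 12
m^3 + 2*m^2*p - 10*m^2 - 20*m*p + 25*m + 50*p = (m - 5)^2*(m + 2*p)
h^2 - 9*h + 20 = (h - 5)*(h - 4)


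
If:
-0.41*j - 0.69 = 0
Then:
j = -1.68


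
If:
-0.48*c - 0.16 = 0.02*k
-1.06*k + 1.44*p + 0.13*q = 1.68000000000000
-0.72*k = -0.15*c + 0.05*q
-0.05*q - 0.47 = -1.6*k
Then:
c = -0.34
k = 0.18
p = 1.63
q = -3.62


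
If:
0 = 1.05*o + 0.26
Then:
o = -0.25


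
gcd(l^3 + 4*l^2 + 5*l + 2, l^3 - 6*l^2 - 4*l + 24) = l + 2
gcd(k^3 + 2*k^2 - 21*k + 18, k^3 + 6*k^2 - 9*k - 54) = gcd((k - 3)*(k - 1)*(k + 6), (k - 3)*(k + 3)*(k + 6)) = k^2 + 3*k - 18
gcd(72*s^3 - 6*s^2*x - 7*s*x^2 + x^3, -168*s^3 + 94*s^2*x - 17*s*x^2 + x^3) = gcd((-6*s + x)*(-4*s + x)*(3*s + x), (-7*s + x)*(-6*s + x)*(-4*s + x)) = 24*s^2 - 10*s*x + x^2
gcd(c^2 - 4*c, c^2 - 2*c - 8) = c - 4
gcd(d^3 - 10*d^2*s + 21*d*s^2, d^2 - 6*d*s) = d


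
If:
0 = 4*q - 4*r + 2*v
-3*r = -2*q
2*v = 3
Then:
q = -9/4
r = -3/2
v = 3/2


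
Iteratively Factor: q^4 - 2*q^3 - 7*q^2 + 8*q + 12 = (q + 2)*(q^3 - 4*q^2 + q + 6) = (q - 3)*(q + 2)*(q^2 - q - 2) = (q - 3)*(q - 2)*(q + 2)*(q + 1)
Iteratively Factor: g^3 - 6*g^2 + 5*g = (g)*(g^2 - 6*g + 5) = g*(g - 1)*(g - 5)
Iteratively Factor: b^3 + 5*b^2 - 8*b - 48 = (b - 3)*(b^2 + 8*b + 16) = (b - 3)*(b + 4)*(b + 4)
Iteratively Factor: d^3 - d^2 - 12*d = (d)*(d^2 - d - 12) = d*(d - 4)*(d + 3)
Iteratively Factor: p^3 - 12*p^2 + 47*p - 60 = (p - 3)*(p^2 - 9*p + 20) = (p - 5)*(p - 3)*(p - 4)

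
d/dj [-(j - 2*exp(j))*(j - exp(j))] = 3*j*exp(j) - 2*j - 4*exp(2*j) + 3*exp(j)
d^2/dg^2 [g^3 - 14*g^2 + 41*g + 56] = 6*g - 28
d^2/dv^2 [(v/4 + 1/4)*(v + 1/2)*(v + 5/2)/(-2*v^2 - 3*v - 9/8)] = 4*(v + 6)/(256*v^4 + 768*v^3 + 864*v^2 + 432*v + 81)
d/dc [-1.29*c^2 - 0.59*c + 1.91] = -2.58*c - 0.59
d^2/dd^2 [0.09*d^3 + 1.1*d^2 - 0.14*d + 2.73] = 0.54*d + 2.2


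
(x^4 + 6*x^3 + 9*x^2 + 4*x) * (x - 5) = x^5 + x^4 - 21*x^3 - 41*x^2 - 20*x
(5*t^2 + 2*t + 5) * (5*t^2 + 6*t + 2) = 25*t^4 + 40*t^3 + 47*t^2 + 34*t + 10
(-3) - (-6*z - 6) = 6*z + 3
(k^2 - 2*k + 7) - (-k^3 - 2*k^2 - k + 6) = k^3 + 3*k^2 - k + 1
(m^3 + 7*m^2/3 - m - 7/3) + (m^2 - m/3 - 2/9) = m^3 + 10*m^2/3 - 4*m/3 - 23/9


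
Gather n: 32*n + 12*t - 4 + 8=32*n + 12*t + 4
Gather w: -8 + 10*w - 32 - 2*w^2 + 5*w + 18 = -2*w^2 + 15*w - 22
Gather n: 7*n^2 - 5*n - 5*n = 7*n^2 - 10*n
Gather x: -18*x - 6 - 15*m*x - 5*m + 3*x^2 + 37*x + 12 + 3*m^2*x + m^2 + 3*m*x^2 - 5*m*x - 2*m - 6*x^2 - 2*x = m^2 - 7*m + x^2*(3*m - 3) + x*(3*m^2 - 20*m + 17) + 6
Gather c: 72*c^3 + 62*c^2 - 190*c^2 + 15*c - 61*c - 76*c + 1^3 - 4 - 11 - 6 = 72*c^3 - 128*c^2 - 122*c - 20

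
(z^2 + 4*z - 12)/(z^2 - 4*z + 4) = (z + 6)/(z - 2)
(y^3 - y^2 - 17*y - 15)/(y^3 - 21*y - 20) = (y + 3)/(y + 4)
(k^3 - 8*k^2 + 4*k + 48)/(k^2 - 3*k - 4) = (k^2 - 4*k - 12)/(k + 1)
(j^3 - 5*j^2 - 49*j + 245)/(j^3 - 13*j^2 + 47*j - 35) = (j + 7)/(j - 1)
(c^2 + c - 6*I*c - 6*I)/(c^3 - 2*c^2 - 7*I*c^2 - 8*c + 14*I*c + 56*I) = (c^2 + c*(1 - 6*I) - 6*I)/(c^3 + c^2*(-2 - 7*I) + c*(-8 + 14*I) + 56*I)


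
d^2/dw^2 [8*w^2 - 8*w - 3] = 16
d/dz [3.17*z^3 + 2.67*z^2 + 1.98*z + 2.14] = 9.51*z^2 + 5.34*z + 1.98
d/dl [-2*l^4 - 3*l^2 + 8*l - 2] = -8*l^3 - 6*l + 8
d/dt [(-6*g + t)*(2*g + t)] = -4*g + 2*t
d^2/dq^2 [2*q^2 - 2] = 4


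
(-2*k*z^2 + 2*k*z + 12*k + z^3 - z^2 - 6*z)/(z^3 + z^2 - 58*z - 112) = (-2*k*z + 6*k + z^2 - 3*z)/(z^2 - z - 56)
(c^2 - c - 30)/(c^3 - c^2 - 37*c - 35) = (c - 6)/(c^2 - 6*c - 7)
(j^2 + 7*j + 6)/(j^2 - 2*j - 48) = (j + 1)/(j - 8)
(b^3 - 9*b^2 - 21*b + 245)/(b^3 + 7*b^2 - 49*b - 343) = (b^2 - 2*b - 35)/(b^2 + 14*b + 49)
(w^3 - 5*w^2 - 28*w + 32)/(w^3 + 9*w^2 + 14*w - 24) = (w - 8)/(w + 6)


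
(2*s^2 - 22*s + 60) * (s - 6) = 2*s^3 - 34*s^2 + 192*s - 360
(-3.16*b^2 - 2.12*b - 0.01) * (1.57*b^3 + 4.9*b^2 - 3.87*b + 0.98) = -4.9612*b^5 - 18.8124*b^4 + 1.8255*b^3 + 5.0586*b^2 - 2.0389*b - 0.0098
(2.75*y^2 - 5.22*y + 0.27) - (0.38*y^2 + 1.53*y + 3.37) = 2.37*y^2 - 6.75*y - 3.1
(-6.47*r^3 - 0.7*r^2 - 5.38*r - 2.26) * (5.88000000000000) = -38.0436*r^3 - 4.116*r^2 - 31.6344*r - 13.2888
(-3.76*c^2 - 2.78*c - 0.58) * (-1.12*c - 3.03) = 4.2112*c^3 + 14.5064*c^2 + 9.073*c + 1.7574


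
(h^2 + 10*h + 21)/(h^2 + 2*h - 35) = (h + 3)/(h - 5)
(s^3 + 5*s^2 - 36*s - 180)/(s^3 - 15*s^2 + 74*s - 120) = (s^2 + 11*s + 30)/(s^2 - 9*s + 20)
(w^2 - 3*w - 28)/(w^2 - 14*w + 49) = (w + 4)/(w - 7)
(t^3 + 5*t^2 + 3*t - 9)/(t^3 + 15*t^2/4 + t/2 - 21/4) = 4*(t + 3)/(4*t + 7)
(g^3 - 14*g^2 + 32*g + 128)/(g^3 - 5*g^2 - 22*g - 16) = (g - 8)/(g + 1)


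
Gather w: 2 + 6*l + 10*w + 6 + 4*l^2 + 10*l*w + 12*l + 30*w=4*l^2 + 18*l + w*(10*l + 40) + 8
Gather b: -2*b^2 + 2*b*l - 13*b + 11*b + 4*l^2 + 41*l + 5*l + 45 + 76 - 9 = -2*b^2 + b*(2*l - 2) + 4*l^2 + 46*l + 112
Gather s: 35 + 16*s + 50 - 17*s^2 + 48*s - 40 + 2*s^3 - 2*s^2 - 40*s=2*s^3 - 19*s^2 + 24*s + 45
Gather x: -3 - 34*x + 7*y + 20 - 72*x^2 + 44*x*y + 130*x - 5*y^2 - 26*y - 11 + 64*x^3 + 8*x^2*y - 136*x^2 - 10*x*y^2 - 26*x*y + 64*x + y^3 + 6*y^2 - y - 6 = 64*x^3 + x^2*(8*y - 208) + x*(-10*y^2 + 18*y + 160) + y^3 + y^2 - 20*y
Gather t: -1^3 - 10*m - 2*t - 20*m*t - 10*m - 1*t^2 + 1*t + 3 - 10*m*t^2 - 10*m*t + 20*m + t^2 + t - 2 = -10*m*t^2 - 30*m*t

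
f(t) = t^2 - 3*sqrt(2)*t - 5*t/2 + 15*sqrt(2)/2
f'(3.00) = -0.74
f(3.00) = -0.62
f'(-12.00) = -30.74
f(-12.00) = 235.52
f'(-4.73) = -16.20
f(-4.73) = 64.87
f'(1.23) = -4.28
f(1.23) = 3.83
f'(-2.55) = -11.84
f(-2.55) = 34.30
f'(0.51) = -5.72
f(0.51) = 7.43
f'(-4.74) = -16.22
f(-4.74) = 65.03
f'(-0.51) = -7.76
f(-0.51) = 14.31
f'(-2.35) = -11.44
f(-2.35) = 31.97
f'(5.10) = 3.46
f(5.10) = 2.23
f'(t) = 2*t - 3*sqrt(2) - 5/2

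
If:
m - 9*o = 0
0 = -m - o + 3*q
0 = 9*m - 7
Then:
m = 7/9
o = 7/81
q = 70/243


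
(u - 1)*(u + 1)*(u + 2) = u^3 + 2*u^2 - u - 2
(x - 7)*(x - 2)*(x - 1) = x^3 - 10*x^2 + 23*x - 14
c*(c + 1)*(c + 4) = c^3 + 5*c^2 + 4*c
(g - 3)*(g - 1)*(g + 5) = g^3 + g^2 - 17*g + 15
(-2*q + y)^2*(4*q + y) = 16*q^3 - 12*q^2*y + y^3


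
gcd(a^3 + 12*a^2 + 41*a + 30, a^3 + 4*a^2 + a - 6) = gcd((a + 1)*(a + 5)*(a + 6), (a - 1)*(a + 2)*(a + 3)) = 1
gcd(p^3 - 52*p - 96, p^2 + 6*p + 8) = p + 2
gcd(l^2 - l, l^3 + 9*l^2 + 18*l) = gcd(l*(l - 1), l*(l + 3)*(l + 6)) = l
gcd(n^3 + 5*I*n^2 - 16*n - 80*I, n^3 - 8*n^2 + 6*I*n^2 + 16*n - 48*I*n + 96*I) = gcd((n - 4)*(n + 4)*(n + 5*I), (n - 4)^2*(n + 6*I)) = n - 4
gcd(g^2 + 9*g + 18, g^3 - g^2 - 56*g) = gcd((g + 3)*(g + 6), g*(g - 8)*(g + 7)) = 1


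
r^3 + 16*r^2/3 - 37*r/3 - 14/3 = (r - 2)*(r + 1/3)*(r + 7)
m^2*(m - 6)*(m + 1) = m^4 - 5*m^3 - 6*m^2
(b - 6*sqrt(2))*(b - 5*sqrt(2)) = b^2 - 11*sqrt(2)*b + 60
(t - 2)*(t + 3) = t^2 + t - 6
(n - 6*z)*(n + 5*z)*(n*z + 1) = n^3*z - n^2*z^2 + n^2 - 30*n*z^3 - n*z - 30*z^2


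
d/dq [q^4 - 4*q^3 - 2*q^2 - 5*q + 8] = 4*q^3 - 12*q^2 - 4*q - 5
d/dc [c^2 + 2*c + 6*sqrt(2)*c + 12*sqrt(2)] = 2*c + 2 + 6*sqrt(2)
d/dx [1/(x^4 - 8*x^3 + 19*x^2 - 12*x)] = 2*(-2*x^3 + 12*x^2 - 19*x + 6)/(x^2*(x^3 - 8*x^2 + 19*x - 12)^2)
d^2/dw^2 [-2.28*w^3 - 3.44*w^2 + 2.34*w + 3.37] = -13.68*w - 6.88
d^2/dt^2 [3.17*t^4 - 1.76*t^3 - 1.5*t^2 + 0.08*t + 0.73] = 38.04*t^2 - 10.56*t - 3.0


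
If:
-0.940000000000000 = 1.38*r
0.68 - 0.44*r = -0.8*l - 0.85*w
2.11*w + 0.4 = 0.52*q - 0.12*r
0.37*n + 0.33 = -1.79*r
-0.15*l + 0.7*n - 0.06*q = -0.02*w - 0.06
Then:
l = -32.55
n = 2.40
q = 120.24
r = -0.68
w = 29.48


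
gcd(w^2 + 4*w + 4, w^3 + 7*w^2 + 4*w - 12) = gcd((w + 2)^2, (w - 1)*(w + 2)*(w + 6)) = w + 2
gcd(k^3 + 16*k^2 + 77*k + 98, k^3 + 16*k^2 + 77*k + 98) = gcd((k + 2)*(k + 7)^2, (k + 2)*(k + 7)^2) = k^3 + 16*k^2 + 77*k + 98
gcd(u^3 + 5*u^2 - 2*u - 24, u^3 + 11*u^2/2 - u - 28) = u^2 + 2*u - 8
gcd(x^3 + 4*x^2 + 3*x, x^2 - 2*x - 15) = x + 3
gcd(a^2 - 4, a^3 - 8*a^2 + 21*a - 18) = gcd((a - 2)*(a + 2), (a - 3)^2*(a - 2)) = a - 2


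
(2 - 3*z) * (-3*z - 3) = 9*z^2 + 3*z - 6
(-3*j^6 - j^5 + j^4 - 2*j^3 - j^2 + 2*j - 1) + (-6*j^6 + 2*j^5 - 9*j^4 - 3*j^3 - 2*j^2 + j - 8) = -9*j^6 + j^5 - 8*j^4 - 5*j^3 - 3*j^2 + 3*j - 9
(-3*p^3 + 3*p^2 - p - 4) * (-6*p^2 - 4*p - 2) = 18*p^5 - 6*p^4 + 22*p^2 + 18*p + 8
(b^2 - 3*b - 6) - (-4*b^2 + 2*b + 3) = 5*b^2 - 5*b - 9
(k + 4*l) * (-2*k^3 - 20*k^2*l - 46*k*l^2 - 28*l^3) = -2*k^4 - 28*k^3*l - 126*k^2*l^2 - 212*k*l^3 - 112*l^4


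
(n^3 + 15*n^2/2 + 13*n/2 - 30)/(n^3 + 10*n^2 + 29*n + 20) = (n - 3/2)/(n + 1)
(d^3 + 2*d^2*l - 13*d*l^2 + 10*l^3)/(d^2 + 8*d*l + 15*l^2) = (d^2 - 3*d*l + 2*l^2)/(d + 3*l)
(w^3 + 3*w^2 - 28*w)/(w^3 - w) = (w^2 + 3*w - 28)/(w^2 - 1)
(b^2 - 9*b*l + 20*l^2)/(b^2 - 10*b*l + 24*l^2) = (b - 5*l)/(b - 6*l)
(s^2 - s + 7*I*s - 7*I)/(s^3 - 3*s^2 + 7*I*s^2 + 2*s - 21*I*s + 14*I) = 1/(s - 2)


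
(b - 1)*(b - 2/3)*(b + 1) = b^3 - 2*b^2/3 - b + 2/3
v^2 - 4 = (v - 2)*(v + 2)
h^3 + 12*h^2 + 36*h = h*(h + 6)^2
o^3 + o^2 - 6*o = o*(o - 2)*(o + 3)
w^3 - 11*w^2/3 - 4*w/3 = w*(w - 4)*(w + 1/3)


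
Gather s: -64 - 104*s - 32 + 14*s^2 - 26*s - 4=14*s^2 - 130*s - 100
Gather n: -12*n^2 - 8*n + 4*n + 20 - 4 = -12*n^2 - 4*n + 16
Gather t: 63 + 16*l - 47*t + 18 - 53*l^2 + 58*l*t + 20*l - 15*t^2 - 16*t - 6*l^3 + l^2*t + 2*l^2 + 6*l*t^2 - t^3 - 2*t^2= -6*l^3 - 51*l^2 + 36*l - t^3 + t^2*(6*l - 17) + t*(l^2 + 58*l - 63) + 81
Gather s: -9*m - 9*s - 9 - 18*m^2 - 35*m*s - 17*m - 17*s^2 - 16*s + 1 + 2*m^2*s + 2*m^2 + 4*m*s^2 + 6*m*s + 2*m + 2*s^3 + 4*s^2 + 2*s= -16*m^2 - 24*m + 2*s^3 + s^2*(4*m - 13) + s*(2*m^2 - 29*m - 23) - 8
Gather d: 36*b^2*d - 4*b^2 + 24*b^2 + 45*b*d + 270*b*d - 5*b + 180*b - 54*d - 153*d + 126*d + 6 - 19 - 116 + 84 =20*b^2 + 175*b + d*(36*b^2 + 315*b - 81) - 45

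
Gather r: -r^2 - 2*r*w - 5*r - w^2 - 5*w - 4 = -r^2 + r*(-2*w - 5) - w^2 - 5*w - 4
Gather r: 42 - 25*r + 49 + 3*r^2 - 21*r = 3*r^2 - 46*r + 91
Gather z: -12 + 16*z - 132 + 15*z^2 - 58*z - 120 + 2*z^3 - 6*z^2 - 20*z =2*z^3 + 9*z^2 - 62*z - 264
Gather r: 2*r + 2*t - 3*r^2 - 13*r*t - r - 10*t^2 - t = -3*r^2 + r*(1 - 13*t) - 10*t^2 + t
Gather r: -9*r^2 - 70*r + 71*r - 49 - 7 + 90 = -9*r^2 + r + 34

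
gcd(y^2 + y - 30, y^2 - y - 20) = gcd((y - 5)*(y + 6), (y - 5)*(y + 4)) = y - 5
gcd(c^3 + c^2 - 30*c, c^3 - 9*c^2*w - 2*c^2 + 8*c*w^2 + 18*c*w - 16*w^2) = 1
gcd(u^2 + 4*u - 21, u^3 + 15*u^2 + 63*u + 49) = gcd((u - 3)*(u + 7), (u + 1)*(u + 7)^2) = u + 7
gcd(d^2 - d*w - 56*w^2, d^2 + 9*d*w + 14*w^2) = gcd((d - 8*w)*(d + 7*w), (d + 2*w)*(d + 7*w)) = d + 7*w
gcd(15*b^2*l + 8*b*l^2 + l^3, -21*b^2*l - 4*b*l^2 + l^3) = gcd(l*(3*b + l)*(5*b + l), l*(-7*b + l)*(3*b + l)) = 3*b*l + l^2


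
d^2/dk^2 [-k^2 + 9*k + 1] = -2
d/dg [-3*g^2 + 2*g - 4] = 2 - 6*g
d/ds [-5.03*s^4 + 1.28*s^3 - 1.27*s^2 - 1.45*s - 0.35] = -20.12*s^3 + 3.84*s^2 - 2.54*s - 1.45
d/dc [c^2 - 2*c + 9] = 2*c - 2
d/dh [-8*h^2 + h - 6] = 1 - 16*h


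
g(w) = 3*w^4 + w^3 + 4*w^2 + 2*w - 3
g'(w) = 12*w^3 + 3*w^2 + 8*w + 2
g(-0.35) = -3.21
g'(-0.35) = -0.95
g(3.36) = 469.18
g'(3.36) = 517.95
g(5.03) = 2155.93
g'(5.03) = 1645.31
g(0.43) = -1.22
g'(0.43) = 6.95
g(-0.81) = -1.24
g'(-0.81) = -8.89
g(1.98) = 70.51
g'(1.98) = 122.75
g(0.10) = -2.76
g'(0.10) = 2.84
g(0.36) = -1.66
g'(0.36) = 5.83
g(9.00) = 20751.00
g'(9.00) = 9065.00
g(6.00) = 4257.00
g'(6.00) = 2750.00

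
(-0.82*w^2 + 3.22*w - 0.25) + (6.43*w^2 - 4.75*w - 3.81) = 5.61*w^2 - 1.53*w - 4.06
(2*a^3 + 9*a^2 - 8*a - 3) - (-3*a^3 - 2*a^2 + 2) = 5*a^3 + 11*a^2 - 8*a - 5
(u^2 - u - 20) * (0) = 0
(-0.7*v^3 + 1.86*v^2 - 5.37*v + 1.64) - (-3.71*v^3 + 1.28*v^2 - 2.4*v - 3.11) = 3.01*v^3 + 0.58*v^2 - 2.97*v + 4.75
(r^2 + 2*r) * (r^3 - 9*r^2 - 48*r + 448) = r^5 - 7*r^4 - 66*r^3 + 352*r^2 + 896*r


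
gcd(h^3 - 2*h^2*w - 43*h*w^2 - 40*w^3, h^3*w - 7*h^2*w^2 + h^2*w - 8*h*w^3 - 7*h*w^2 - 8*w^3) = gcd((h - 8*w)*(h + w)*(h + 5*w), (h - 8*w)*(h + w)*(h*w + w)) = -h^2 + 7*h*w + 8*w^2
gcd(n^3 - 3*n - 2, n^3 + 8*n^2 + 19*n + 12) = n + 1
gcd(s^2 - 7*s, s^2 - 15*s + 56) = s - 7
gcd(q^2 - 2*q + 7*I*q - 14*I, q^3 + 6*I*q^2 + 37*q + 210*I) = q + 7*I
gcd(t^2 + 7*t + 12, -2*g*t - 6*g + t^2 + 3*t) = t + 3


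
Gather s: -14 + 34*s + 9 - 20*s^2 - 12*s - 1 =-20*s^2 + 22*s - 6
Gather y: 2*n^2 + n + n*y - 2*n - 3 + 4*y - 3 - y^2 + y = 2*n^2 - n - y^2 + y*(n + 5) - 6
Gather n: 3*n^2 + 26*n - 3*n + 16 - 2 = 3*n^2 + 23*n + 14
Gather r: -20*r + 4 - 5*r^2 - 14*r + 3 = -5*r^2 - 34*r + 7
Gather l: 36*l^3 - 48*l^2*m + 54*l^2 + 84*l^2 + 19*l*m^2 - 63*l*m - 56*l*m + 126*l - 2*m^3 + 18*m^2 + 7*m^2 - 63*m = 36*l^3 + l^2*(138 - 48*m) + l*(19*m^2 - 119*m + 126) - 2*m^3 + 25*m^2 - 63*m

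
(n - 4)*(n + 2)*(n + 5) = n^3 + 3*n^2 - 18*n - 40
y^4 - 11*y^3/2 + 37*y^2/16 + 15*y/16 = y*(y - 5)*(y - 3/4)*(y + 1/4)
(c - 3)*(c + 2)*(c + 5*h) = c^3 + 5*c^2*h - c^2 - 5*c*h - 6*c - 30*h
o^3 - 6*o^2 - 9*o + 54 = (o - 6)*(o - 3)*(o + 3)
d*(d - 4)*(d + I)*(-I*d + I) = -I*d^4 + d^3 + 5*I*d^3 - 5*d^2 - 4*I*d^2 + 4*d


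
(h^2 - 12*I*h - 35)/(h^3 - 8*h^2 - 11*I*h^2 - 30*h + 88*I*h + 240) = (h - 7*I)/(h^2 + h*(-8 - 6*I) + 48*I)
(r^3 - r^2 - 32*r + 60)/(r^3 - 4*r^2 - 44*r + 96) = (r - 5)/(r - 8)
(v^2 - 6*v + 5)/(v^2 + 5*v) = (v^2 - 6*v + 5)/(v*(v + 5))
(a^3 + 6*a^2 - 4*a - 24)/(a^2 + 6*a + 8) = (a^2 + 4*a - 12)/(a + 4)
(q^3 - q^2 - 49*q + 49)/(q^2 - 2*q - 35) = (q^2 + 6*q - 7)/(q + 5)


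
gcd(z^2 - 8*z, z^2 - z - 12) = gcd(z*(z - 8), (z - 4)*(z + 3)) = 1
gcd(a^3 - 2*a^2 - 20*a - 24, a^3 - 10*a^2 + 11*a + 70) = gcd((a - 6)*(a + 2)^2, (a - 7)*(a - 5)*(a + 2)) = a + 2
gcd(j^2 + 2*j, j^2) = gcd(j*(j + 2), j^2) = j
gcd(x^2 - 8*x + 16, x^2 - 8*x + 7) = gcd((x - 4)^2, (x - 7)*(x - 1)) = 1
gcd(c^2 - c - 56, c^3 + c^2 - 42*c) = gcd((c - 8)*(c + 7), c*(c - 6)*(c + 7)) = c + 7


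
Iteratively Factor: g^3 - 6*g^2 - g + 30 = (g + 2)*(g^2 - 8*g + 15) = (g - 3)*(g + 2)*(g - 5)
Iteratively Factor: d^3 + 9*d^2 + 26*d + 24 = (d + 3)*(d^2 + 6*d + 8) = (d + 3)*(d + 4)*(d + 2)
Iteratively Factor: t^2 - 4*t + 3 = (t - 1)*(t - 3)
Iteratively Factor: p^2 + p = (p)*(p + 1)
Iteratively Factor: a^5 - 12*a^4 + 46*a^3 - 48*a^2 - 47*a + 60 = (a - 3)*(a^4 - 9*a^3 + 19*a^2 + 9*a - 20) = (a - 4)*(a - 3)*(a^3 - 5*a^2 - a + 5) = (a - 4)*(a - 3)*(a + 1)*(a^2 - 6*a + 5) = (a - 5)*(a - 4)*(a - 3)*(a + 1)*(a - 1)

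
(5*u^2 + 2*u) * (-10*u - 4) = -50*u^3 - 40*u^2 - 8*u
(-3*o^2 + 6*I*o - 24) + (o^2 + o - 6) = -2*o^2 + o + 6*I*o - 30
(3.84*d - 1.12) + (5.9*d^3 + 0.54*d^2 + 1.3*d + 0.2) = 5.9*d^3 + 0.54*d^2 + 5.14*d - 0.92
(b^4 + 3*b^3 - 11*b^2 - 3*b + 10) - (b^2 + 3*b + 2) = b^4 + 3*b^3 - 12*b^2 - 6*b + 8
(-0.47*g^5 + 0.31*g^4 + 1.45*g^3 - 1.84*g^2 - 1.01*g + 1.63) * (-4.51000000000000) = 2.1197*g^5 - 1.3981*g^4 - 6.5395*g^3 + 8.2984*g^2 + 4.5551*g - 7.3513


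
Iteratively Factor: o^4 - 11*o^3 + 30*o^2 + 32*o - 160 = (o - 4)*(o^3 - 7*o^2 + 2*o + 40) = (o - 5)*(o - 4)*(o^2 - 2*o - 8) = (o - 5)*(o - 4)^2*(o + 2)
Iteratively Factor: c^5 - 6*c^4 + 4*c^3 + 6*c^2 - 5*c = (c - 1)*(c^4 - 5*c^3 - c^2 + 5*c) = (c - 5)*(c - 1)*(c^3 - c) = (c - 5)*(c - 1)^2*(c^2 + c) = (c - 5)*(c - 1)^2*(c + 1)*(c)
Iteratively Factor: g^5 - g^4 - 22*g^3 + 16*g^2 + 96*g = (g - 4)*(g^4 + 3*g^3 - 10*g^2 - 24*g) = (g - 4)*(g + 4)*(g^3 - g^2 - 6*g) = (g - 4)*(g - 3)*(g + 4)*(g^2 + 2*g) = g*(g - 4)*(g - 3)*(g + 4)*(g + 2)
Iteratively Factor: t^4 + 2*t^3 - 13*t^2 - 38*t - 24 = (t + 3)*(t^3 - t^2 - 10*t - 8) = (t + 1)*(t + 3)*(t^2 - 2*t - 8) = (t - 4)*(t + 1)*(t + 3)*(t + 2)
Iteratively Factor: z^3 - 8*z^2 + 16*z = (z - 4)*(z^2 - 4*z) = z*(z - 4)*(z - 4)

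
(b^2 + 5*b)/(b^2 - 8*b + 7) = b*(b + 5)/(b^2 - 8*b + 7)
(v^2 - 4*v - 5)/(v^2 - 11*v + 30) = (v + 1)/(v - 6)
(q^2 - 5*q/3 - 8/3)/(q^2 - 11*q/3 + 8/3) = (q + 1)/(q - 1)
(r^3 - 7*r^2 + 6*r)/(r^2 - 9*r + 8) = r*(r - 6)/(r - 8)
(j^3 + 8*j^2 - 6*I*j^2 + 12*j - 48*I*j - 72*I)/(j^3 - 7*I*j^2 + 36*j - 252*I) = (j^2 + 8*j + 12)/(j^2 - I*j + 42)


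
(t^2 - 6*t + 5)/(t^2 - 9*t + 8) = (t - 5)/(t - 8)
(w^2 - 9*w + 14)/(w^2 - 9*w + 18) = (w^2 - 9*w + 14)/(w^2 - 9*w + 18)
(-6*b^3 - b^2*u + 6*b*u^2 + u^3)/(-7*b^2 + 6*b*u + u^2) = (6*b^2 + 7*b*u + u^2)/(7*b + u)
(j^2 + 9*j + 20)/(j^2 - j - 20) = (j + 5)/(j - 5)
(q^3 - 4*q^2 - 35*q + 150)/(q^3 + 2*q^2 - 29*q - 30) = (q - 5)/(q + 1)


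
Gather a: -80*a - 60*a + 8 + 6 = 14 - 140*a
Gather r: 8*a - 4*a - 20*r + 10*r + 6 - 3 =4*a - 10*r + 3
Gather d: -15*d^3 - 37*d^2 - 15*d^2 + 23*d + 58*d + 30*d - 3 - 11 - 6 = -15*d^3 - 52*d^2 + 111*d - 20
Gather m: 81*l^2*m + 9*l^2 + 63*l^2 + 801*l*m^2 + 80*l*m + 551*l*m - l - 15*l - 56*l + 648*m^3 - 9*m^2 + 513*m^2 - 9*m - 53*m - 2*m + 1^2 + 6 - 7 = 72*l^2 - 72*l + 648*m^3 + m^2*(801*l + 504) + m*(81*l^2 + 631*l - 64)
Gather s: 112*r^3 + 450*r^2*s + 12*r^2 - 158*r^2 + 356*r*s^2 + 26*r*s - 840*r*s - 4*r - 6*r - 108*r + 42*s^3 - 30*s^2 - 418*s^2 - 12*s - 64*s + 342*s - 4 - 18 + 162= 112*r^3 - 146*r^2 - 118*r + 42*s^3 + s^2*(356*r - 448) + s*(450*r^2 - 814*r + 266) + 140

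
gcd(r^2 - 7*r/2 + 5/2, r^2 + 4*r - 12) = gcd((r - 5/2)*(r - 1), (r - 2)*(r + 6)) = 1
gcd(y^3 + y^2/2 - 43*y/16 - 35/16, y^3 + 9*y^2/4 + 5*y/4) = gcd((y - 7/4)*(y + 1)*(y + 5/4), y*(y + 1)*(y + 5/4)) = y^2 + 9*y/4 + 5/4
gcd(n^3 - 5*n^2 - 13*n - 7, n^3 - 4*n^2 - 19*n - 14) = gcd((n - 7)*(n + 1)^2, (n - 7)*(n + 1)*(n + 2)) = n^2 - 6*n - 7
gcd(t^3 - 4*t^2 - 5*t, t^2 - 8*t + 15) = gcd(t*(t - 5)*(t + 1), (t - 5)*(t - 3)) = t - 5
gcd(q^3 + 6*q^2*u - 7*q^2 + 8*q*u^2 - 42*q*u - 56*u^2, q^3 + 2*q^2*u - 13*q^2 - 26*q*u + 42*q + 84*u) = q^2 + 2*q*u - 7*q - 14*u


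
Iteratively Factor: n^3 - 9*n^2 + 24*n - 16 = (n - 4)*(n^2 - 5*n + 4) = (n - 4)^2*(n - 1)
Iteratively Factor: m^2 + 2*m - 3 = (m - 1)*(m + 3)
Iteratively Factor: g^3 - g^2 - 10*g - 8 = (g + 1)*(g^2 - 2*g - 8) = (g - 4)*(g + 1)*(g + 2)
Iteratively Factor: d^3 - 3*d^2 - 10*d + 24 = (d - 4)*(d^2 + d - 6) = (d - 4)*(d - 2)*(d + 3)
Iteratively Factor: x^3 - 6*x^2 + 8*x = (x)*(x^2 - 6*x + 8) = x*(x - 4)*(x - 2)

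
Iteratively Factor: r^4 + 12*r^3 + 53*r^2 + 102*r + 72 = (r + 2)*(r^3 + 10*r^2 + 33*r + 36) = (r + 2)*(r + 3)*(r^2 + 7*r + 12) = (r + 2)*(r + 3)*(r + 4)*(r + 3)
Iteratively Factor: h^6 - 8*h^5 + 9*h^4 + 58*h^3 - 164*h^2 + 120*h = (h - 5)*(h^5 - 3*h^4 - 6*h^3 + 28*h^2 - 24*h) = h*(h - 5)*(h^4 - 3*h^3 - 6*h^2 + 28*h - 24) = h*(h - 5)*(h - 2)*(h^3 - h^2 - 8*h + 12) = h*(h - 5)*(h - 2)^2*(h^2 + h - 6) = h*(h - 5)*(h - 2)^2*(h + 3)*(h - 2)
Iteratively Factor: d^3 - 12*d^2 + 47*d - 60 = (d - 5)*(d^2 - 7*d + 12) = (d - 5)*(d - 4)*(d - 3)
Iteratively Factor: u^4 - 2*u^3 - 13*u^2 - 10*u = (u + 1)*(u^3 - 3*u^2 - 10*u) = (u - 5)*(u + 1)*(u^2 + 2*u) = (u - 5)*(u + 1)*(u + 2)*(u)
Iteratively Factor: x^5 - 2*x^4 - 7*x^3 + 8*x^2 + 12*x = (x)*(x^4 - 2*x^3 - 7*x^2 + 8*x + 12) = x*(x + 2)*(x^3 - 4*x^2 + x + 6) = x*(x + 1)*(x + 2)*(x^2 - 5*x + 6) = x*(x - 2)*(x + 1)*(x + 2)*(x - 3)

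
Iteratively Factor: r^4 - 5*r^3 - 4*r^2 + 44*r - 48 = (r + 3)*(r^3 - 8*r^2 + 20*r - 16) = (r - 2)*(r + 3)*(r^2 - 6*r + 8) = (r - 4)*(r - 2)*(r + 3)*(r - 2)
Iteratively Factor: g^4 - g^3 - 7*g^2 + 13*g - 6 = (g - 2)*(g^3 + g^2 - 5*g + 3) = (g - 2)*(g - 1)*(g^2 + 2*g - 3) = (g - 2)*(g - 1)*(g + 3)*(g - 1)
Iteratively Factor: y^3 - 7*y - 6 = (y + 1)*(y^2 - y - 6) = (y + 1)*(y + 2)*(y - 3)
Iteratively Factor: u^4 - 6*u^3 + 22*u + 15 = (u + 1)*(u^3 - 7*u^2 + 7*u + 15) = (u + 1)^2*(u^2 - 8*u + 15) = (u - 5)*(u + 1)^2*(u - 3)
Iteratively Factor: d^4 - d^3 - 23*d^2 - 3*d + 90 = (d + 3)*(d^3 - 4*d^2 - 11*d + 30) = (d + 3)^2*(d^2 - 7*d + 10) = (d - 2)*(d + 3)^2*(d - 5)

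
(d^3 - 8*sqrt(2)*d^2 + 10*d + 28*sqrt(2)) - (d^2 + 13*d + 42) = d^3 - 8*sqrt(2)*d^2 - d^2 - 3*d - 42 + 28*sqrt(2)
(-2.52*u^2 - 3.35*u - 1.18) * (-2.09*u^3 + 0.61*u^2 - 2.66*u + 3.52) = 5.2668*u^5 + 5.4643*u^4 + 7.1259*u^3 - 0.679199999999998*u^2 - 8.6532*u - 4.1536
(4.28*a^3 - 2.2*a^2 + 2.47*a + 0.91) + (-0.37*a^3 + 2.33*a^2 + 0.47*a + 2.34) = 3.91*a^3 + 0.13*a^2 + 2.94*a + 3.25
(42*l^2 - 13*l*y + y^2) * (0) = 0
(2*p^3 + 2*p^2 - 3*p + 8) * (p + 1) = 2*p^4 + 4*p^3 - p^2 + 5*p + 8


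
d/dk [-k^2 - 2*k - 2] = -2*k - 2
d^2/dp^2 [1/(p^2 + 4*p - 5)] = 2*(-p^2 - 4*p + 4*(p + 2)^2 + 5)/(p^2 + 4*p - 5)^3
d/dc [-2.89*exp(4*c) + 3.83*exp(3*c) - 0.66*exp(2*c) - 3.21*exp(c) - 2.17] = (-11.56*exp(3*c) + 11.49*exp(2*c) - 1.32*exp(c) - 3.21)*exp(c)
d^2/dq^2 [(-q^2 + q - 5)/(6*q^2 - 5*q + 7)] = 2*(6*q^3 - 414*q^2 + 324*q + 71)/(216*q^6 - 540*q^5 + 1206*q^4 - 1385*q^3 + 1407*q^2 - 735*q + 343)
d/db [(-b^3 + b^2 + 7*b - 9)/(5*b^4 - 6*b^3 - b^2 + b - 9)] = (5*b^6 - 10*b^5 - 98*b^4 + 262*b^3 - 127*b^2 - 36*b - 54)/(25*b^8 - 60*b^7 + 26*b^6 + 22*b^5 - 101*b^4 + 106*b^3 + 19*b^2 - 18*b + 81)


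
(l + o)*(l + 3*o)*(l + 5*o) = l^3 + 9*l^2*o + 23*l*o^2 + 15*o^3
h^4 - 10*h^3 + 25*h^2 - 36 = (h - 6)*(h - 3)*(h - 2)*(h + 1)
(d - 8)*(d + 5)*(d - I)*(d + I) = d^4 - 3*d^3 - 39*d^2 - 3*d - 40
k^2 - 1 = (k - 1)*(k + 1)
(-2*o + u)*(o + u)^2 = -2*o^3 - 3*o^2*u + u^3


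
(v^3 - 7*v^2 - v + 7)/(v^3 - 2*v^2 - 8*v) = (-v^3 + 7*v^2 + v - 7)/(v*(-v^2 + 2*v + 8))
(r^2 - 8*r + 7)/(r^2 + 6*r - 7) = (r - 7)/(r + 7)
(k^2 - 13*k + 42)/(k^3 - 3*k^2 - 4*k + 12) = (k^2 - 13*k + 42)/(k^3 - 3*k^2 - 4*k + 12)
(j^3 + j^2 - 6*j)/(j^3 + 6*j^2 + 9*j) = (j - 2)/(j + 3)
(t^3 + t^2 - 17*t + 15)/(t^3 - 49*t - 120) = (t^2 - 4*t + 3)/(t^2 - 5*t - 24)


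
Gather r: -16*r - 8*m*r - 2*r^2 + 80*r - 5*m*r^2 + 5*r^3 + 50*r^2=5*r^3 + r^2*(48 - 5*m) + r*(64 - 8*m)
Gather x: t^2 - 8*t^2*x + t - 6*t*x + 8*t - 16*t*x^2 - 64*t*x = t^2 - 16*t*x^2 + 9*t + x*(-8*t^2 - 70*t)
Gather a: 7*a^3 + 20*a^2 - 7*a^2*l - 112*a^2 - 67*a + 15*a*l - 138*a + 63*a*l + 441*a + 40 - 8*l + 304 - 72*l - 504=7*a^3 + a^2*(-7*l - 92) + a*(78*l + 236) - 80*l - 160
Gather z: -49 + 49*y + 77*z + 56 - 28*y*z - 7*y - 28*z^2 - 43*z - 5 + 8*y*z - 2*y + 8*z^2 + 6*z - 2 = 40*y - 20*z^2 + z*(40 - 20*y)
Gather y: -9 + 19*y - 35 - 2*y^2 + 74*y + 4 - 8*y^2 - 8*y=-10*y^2 + 85*y - 40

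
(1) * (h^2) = h^2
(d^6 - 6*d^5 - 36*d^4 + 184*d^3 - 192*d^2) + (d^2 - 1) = d^6 - 6*d^5 - 36*d^4 + 184*d^3 - 191*d^2 - 1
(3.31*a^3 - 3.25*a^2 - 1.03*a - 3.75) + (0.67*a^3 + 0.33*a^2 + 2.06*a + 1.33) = 3.98*a^3 - 2.92*a^2 + 1.03*a - 2.42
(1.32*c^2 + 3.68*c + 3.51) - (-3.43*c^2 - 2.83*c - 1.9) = 4.75*c^2 + 6.51*c + 5.41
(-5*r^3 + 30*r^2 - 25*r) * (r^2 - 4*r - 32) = -5*r^5 + 50*r^4 + 15*r^3 - 860*r^2 + 800*r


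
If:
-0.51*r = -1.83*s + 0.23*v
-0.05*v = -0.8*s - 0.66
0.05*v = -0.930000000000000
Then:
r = 1.26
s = -1.99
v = -18.60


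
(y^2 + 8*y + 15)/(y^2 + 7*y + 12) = (y + 5)/(y + 4)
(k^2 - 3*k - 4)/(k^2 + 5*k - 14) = (k^2 - 3*k - 4)/(k^2 + 5*k - 14)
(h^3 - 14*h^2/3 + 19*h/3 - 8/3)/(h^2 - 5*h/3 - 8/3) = (h^2 - 2*h + 1)/(h + 1)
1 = 1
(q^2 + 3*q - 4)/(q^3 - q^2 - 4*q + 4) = (q + 4)/(q^2 - 4)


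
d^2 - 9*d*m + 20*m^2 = (d - 5*m)*(d - 4*m)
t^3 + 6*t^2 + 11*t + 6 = (t + 1)*(t + 2)*(t + 3)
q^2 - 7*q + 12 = (q - 4)*(q - 3)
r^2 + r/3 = r*(r + 1/3)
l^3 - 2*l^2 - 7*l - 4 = (l - 4)*(l + 1)^2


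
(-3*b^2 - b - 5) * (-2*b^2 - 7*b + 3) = 6*b^4 + 23*b^3 + 8*b^2 + 32*b - 15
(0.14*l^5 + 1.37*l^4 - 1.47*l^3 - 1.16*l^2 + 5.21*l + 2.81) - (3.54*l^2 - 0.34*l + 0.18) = 0.14*l^5 + 1.37*l^4 - 1.47*l^3 - 4.7*l^2 + 5.55*l + 2.63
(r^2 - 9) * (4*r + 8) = 4*r^3 + 8*r^2 - 36*r - 72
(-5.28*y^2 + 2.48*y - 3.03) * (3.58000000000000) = -18.9024*y^2 + 8.8784*y - 10.8474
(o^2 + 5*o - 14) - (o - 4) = o^2 + 4*o - 10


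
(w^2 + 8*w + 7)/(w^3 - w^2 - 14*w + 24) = (w^2 + 8*w + 7)/(w^3 - w^2 - 14*w + 24)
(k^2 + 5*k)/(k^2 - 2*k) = (k + 5)/(k - 2)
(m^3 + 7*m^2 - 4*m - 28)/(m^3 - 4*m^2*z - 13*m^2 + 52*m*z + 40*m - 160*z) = (m^3 + 7*m^2 - 4*m - 28)/(m^3 - 4*m^2*z - 13*m^2 + 52*m*z + 40*m - 160*z)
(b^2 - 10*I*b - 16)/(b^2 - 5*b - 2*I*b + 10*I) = (b - 8*I)/(b - 5)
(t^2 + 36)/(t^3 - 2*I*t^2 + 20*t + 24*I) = (t + 6*I)/(t^2 + 4*I*t - 4)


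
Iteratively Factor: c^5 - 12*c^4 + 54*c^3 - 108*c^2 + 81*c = (c - 3)*(c^4 - 9*c^3 + 27*c^2 - 27*c) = (c - 3)^2*(c^3 - 6*c^2 + 9*c) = c*(c - 3)^2*(c^2 - 6*c + 9) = c*(c - 3)^3*(c - 3)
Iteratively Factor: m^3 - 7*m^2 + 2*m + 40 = (m - 4)*(m^2 - 3*m - 10) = (m - 5)*(m - 4)*(m + 2)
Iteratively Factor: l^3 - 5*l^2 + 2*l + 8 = (l - 4)*(l^2 - l - 2) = (l - 4)*(l + 1)*(l - 2)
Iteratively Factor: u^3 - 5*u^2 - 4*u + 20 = (u + 2)*(u^2 - 7*u + 10) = (u - 5)*(u + 2)*(u - 2)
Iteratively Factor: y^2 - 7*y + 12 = (y - 3)*(y - 4)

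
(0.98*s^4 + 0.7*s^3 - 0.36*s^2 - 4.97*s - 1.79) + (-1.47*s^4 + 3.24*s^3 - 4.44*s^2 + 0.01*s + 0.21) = -0.49*s^4 + 3.94*s^3 - 4.8*s^2 - 4.96*s - 1.58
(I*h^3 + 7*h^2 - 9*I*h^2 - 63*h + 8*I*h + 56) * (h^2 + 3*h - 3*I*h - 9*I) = I*h^5 + 10*h^4 - 6*I*h^4 - 60*h^3 - 40*I*h^3 - 190*h^2 + 150*I*h^2 + 240*h + 399*I*h - 504*I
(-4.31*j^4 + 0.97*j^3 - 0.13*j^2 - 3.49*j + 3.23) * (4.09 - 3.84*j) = 16.5504*j^5 - 21.3527*j^4 + 4.4665*j^3 + 12.8699*j^2 - 26.6773*j + 13.2107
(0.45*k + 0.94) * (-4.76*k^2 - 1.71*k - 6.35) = -2.142*k^3 - 5.2439*k^2 - 4.4649*k - 5.969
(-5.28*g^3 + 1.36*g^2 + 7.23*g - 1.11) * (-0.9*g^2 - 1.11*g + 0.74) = 4.752*g^5 + 4.6368*g^4 - 11.9238*g^3 - 6.0199*g^2 + 6.5823*g - 0.8214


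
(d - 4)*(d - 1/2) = d^2 - 9*d/2 + 2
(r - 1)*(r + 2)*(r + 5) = r^3 + 6*r^2 + 3*r - 10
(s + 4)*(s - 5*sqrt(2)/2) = s^2 - 5*sqrt(2)*s/2 + 4*s - 10*sqrt(2)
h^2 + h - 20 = (h - 4)*(h + 5)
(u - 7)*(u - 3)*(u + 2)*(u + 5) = u^4 - 3*u^3 - 39*u^2 + 47*u + 210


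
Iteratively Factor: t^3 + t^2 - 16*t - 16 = (t + 1)*(t^2 - 16) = (t - 4)*(t + 1)*(t + 4)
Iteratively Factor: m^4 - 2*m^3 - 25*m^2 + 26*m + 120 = (m - 3)*(m^3 + m^2 - 22*m - 40) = (m - 5)*(m - 3)*(m^2 + 6*m + 8) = (m - 5)*(m - 3)*(m + 2)*(m + 4)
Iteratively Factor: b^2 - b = (b)*(b - 1)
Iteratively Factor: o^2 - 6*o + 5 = (o - 1)*(o - 5)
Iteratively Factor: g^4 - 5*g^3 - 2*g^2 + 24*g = (g - 4)*(g^3 - g^2 - 6*g) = g*(g - 4)*(g^2 - g - 6) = g*(g - 4)*(g + 2)*(g - 3)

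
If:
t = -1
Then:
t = -1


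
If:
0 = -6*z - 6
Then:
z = -1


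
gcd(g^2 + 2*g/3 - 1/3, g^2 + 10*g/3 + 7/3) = g + 1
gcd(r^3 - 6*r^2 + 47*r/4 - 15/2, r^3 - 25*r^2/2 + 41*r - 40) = r^2 - 9*r/2 + 5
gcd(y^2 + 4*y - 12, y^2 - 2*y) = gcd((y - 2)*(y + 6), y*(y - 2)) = y - 2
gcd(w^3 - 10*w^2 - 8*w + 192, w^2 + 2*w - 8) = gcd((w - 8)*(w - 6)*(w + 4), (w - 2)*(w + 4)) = w + 4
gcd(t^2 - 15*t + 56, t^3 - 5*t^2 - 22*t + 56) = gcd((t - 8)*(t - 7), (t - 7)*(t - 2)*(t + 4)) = t - 7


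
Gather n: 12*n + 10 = 12*n + 10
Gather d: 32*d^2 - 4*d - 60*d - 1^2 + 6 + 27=32*d^2 - 64*d + 32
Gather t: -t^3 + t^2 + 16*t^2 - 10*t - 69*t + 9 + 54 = -t^3 + 17*t^2 - 79*t + 63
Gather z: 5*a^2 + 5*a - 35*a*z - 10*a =5*a^2 - 35*a*z - 5*a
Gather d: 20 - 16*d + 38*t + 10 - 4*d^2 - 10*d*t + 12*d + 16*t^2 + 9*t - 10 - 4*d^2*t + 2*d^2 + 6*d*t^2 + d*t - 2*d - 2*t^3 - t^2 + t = d^2*(-4*t - 2) + d*(6*t^2 - 9*t - 6) - 2*t^3 + 15*t^2 + 48*t + 20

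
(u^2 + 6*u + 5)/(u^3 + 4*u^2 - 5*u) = (u + 1)/(u*(u - 1))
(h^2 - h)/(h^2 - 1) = h/(h + 1)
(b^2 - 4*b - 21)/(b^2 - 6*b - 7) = (b + 3)/(b + 1)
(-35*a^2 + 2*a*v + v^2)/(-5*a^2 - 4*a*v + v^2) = (7*a + v)/(a + v)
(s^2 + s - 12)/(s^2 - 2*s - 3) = (s + 4)/(s + 1)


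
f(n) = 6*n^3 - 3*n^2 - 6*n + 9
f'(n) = 18*n^2 - 6*n - 6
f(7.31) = 2148.54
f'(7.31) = 911.99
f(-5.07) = -819.64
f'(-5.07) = 487.11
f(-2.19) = -55.27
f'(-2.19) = 93.47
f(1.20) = 7.85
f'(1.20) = 12.72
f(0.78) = 5.34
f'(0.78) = 0.27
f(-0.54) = 10.42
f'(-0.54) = 2.49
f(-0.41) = 10.54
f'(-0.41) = -0.51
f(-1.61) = -14.16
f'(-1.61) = 50.32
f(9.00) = 4086.00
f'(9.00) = 1398.00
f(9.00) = 4086.00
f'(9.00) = 1398.00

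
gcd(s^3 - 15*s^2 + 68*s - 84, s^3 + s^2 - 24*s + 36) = s - 2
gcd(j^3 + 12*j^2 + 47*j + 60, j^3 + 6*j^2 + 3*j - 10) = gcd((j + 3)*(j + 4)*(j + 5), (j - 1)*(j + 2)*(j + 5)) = j + 5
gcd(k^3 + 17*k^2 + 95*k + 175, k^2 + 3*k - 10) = k + 5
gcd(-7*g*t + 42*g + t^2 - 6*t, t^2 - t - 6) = 1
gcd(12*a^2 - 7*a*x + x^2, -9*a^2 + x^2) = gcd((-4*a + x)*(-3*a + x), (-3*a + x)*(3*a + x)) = -3*a + x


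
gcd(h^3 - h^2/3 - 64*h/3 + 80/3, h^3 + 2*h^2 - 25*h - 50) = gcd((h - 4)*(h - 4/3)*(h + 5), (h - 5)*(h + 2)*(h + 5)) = h + 5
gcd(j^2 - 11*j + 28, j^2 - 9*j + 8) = 1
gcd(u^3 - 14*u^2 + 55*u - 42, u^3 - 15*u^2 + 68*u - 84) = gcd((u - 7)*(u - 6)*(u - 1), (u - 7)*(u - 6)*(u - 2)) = u^2 - 13*u + 42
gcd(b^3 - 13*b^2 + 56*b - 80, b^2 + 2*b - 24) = b - 4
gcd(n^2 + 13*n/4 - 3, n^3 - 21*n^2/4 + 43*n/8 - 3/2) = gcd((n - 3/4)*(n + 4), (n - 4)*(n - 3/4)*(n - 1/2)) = n - 3/4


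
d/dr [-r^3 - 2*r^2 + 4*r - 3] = -3*r^2 - 4*r + 4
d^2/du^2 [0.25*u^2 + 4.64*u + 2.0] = 0.500000000000000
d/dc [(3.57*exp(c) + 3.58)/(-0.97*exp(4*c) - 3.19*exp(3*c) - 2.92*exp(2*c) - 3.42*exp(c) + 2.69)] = (10.3887*exp(4*c) + 36.667*exp(3*c) + 44.685*exp(2*c) + 20.9072*exp(c) + 21.8469)*exp(c)/(0.9409*exp(8*c) + 6.1886*exp(7*c) + 15.8409*exp(6*c) + 25.2644*exp(5*c) + 25.1274*exp(4*c) + 2.8106*exp(3*c) - 4.0132*exp(2*c) - 18.3996*exp(c) + 7.2361)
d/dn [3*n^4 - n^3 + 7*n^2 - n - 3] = 12*n^3 - 3*n^2 + 14*n - 1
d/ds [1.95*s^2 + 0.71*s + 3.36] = 3.9*s + 0.71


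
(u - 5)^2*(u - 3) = u^3 - 13*u^2 + 55*u - 75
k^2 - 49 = (k - 7)*(k + 7)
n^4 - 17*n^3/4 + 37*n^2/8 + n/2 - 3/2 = (n - 2)^2*(n - 3/4)*(n + 1/2)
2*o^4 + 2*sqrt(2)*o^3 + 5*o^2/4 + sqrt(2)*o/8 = o*(o + sqrt(2)/2)*(sqrt(2)*o + 1/2)^2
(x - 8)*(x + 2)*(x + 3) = x^3 - 3*x^2 - 34*x - 48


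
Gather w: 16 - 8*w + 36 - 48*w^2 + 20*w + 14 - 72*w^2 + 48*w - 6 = -120*w^2 + 60*w + 60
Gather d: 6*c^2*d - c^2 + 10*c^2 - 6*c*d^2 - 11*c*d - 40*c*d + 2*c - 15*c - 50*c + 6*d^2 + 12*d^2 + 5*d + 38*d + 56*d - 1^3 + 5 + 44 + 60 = 9*c^2 - 63*c + d^2*(18 - 6*c) + d*(6*c^2 - 51*c + 99) + 108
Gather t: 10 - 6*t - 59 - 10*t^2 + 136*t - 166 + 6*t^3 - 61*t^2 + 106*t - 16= 6*t^3 - 71*t^2 + 236*t - 231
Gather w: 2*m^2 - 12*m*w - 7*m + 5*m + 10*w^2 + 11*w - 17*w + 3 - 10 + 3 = 2*m^2 - 2*m + 10*w^2 + w*(-12*m - 6) - 4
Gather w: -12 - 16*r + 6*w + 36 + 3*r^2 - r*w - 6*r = 3*r^2 - 22*r + w*(6 - r) + 24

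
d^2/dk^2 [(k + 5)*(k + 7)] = 2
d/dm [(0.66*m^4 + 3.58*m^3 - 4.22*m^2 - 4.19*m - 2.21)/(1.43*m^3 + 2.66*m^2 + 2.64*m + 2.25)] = (0.9438*m^6 + 3.5112*m^5 + 20.7846*m^4 + 36.8258*m^3 + 33.6505*m^2 - 7.2328*m - 3.5931)/(2.0449*m^6 + 7.6076*m^5 + 14.626*m^4 + 20.4798*m^3 + 18.9396*m^2 + 11.88*m + 5.0625)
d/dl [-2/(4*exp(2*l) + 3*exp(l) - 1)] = (16*exp(l) + 6)*exp(l)/(4*exp(2*l) + 3*exp(l) - 1)^2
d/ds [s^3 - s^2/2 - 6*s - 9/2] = 3*s^2 - s - 6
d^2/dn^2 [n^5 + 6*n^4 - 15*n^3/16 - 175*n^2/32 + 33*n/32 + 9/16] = 20*n^3 + 72*n^2 - 45*n/8 - 175/16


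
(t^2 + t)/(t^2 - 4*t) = (t + 1)/(t - 4)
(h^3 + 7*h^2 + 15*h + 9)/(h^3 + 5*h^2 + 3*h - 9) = (h + 1)/(h - 1)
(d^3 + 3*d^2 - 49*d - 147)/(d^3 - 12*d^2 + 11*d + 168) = (d + 7)/(d - 8)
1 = 1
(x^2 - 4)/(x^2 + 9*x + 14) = (x - 2)/(x + 7)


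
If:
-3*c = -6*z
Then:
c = 2*z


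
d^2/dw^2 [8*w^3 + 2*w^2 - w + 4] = 48*w + 4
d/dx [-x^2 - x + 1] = -2*x - 1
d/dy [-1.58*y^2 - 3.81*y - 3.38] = -3.16*y - 3.81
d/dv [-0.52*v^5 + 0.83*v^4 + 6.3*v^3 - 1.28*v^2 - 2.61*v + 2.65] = -2.6*v^4 + 3.32*v^3 + 18.9*v^2 - 2.56*v - 2.61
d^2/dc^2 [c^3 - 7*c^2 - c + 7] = 6*c - 14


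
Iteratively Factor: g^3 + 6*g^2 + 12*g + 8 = (g + 2)*(g^2 + 4*g + 4) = (g + 2)^2*(g + 2)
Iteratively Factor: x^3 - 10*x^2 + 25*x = (x - 5)*(x^2 - 5*x) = (x - 5)^2*(x)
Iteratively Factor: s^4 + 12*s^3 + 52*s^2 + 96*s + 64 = (s + 4)*(s^3 + 8*s^2 + 20*s + 16) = (s + 2)*(s + 4)*(s^2 + 6*s + 8) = (s + 2)*(s + 4)^2*(s + 2)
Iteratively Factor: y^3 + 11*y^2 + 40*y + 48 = (y + 4)*(y^2 + 7*y + 12) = (y + 3)*(y + 4)*(y + 4)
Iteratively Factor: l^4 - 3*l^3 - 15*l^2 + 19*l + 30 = (l - 5)*(l^3 + 2*l^2 - 5*l - 6) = (l - 5)*(l - 2)*(l^2 + 4*l + 3) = (l - 5)*(l - 2)*(l + 1)*(l + 3)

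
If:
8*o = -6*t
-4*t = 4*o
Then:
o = 0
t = 0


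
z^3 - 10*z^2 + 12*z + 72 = (z - 6)^2*(z + 2)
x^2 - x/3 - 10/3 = (x - 2)*(x + 5/3)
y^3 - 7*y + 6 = (y - 2)*(y - 1)*(y + 3)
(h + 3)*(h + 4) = h^2 + 7*h + 12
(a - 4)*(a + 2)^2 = a^3 - 12*a - 16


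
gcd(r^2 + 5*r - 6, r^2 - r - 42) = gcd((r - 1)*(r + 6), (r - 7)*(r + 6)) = r + 6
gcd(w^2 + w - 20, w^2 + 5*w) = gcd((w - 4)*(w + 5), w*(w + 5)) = w + 5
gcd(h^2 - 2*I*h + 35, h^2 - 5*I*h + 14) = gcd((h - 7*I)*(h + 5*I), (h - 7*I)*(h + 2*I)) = h - 7*I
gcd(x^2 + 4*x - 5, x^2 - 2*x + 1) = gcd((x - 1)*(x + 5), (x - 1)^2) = x - 1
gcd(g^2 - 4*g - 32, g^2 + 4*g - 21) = 1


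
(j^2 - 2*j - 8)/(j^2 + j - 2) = (j - 4)/(j - 1)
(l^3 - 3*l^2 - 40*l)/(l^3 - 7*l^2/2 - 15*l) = 2*(-l^2 + 3*l + 40)/(-2*l^2 + 7*l + 30)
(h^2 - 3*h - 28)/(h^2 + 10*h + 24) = (h - 7)/(h + 6)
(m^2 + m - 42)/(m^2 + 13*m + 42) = (m - 6)/(m + 6)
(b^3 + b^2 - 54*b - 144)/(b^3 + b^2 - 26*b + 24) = (b^2 - 5*b - 24)/(b^2 - 5*b + 4)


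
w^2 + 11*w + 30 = (w + 5)*(w + 6)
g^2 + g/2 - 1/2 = (g - 1/2)*(g + 1)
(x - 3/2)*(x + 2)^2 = x^3 + 5*x^2/2 - 2*x - 6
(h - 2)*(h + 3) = h^2 + h - 6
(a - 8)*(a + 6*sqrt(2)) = a^2 - 8*a + 6*sqrt(2)*a - 48*sqrt(2)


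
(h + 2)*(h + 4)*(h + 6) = h^3 + 12*h^2 + 44*h + 48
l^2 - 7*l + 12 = (l - 4)*(l - 3)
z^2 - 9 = (z - 3)*(z + 3)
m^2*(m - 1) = m^3 - m^2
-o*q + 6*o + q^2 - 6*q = (-o + q)*(q - 6)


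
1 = 1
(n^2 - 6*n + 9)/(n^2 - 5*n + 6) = (n - 3)/(n - 2)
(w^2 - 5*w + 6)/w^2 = 1 - 5/w + 6/w^2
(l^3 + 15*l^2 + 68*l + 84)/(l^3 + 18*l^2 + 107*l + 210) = (l + 2)/(l + 5)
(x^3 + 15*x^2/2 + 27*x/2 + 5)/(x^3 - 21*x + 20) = (x^2 + 5*x/2 + 1)/(x^2 - 5*x + 4)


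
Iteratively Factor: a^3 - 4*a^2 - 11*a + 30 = (a - 2)*(a^2 - 2*a - 15) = (a - 2)*(a + 3)*(a - 5)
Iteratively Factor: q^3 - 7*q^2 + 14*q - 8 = (q - 1)*(q^2 - 6*q + 8) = (q - 2)*(q - 1)*(q - 4)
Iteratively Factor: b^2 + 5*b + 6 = (b + 3)*(b + 2)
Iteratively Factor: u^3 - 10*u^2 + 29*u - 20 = (u - 4)*(u^2 - 6*u + 5) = (u - 4)*(u - 1)*(u - 5)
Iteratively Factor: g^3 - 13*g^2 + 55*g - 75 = (g - 3)*(g^2 - 10*g + 25) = (g - 5)*(g - 3)*(g - 5)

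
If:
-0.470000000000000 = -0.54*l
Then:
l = 0.87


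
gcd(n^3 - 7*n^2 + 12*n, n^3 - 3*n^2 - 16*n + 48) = n^2 - 7*n + 12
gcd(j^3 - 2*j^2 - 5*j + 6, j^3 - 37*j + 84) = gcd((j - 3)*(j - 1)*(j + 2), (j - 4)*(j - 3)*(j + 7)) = j - 3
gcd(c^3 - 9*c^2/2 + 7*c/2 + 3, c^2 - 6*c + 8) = c - 2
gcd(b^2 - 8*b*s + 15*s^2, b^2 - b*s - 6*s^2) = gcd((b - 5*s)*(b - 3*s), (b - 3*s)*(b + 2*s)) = -b + 3*s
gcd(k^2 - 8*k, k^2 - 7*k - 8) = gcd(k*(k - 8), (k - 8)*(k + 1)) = k - 8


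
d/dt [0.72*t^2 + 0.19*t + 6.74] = 1.44*t + 0.19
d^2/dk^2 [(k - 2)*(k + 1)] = 2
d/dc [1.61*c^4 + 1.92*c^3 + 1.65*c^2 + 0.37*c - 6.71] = 6.44*c^3 + 5.76*c^2 + 3.3*c + 0.37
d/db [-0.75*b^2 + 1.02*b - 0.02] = 1.02 - 1.5*b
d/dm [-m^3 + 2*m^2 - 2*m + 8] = -3*m^2 + 4*m - 2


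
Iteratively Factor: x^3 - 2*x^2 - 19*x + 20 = (x - 1)*(x^2 - x - 20) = (x - 1)*(x + 4)*(x - 5)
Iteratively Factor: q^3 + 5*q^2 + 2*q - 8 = (q + 2)*(q^2 + 3*q - 4) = (q - 1)*(q + 2)*(q + 4)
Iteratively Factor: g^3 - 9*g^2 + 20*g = (g - 5)*(g^2 - 4*g) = (g - 5)*(g - 4)*(g)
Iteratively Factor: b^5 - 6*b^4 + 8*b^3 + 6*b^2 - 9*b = (b + 1)*(b^4 - 7*b^3 + 15*b^2 - 9*b) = b*(b + 1)*(b^3 - 7*b^2 + 15*b - 9) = b*(b - 3)*(b + 1)*(b^2 - 4*b + 3) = b*(b - 3)*(b - 1)*(b + 1)*(b - 3)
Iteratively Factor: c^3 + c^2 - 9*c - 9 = (c + 1)*(c^2 - 9) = (c - 3)*(c + 1)*(c + 3)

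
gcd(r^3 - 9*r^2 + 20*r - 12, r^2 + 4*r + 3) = 1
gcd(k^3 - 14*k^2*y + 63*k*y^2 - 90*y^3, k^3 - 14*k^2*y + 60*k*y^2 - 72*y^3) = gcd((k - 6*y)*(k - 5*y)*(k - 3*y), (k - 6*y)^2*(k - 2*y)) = -k + 6*y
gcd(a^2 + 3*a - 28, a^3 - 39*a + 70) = a + 7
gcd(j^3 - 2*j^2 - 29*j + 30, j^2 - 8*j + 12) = j - 6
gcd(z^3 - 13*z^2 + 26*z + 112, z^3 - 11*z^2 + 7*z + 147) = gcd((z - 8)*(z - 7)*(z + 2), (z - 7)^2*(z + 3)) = z - 7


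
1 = 1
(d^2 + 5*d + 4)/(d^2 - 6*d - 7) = (d + 4)/(d - 7)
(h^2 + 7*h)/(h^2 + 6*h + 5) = h*(h + 7)/(h^2 + 6*h + 5)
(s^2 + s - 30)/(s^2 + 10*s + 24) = (s - 5)/(s + 4)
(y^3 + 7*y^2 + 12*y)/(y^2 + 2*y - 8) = y*(y + 3)/(y - 2)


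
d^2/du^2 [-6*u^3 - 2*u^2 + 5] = -36*u - 4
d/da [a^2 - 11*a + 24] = 2*a - 11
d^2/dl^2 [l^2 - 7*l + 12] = 2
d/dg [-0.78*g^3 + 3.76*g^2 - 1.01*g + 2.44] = -2.34*g^2 + 7.52*g - 1.01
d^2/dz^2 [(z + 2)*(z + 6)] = 2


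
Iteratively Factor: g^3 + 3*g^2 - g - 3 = (g + 1)*(g^2 + 2*g - 3) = (g - 1)*(g + 1)*(g + 3)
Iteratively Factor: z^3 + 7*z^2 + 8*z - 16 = (z + 4)*(z^2 + 3*z - 4) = (z - 1)*(z + 4)*(z + 4)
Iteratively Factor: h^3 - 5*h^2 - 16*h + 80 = (h + 4)*(h^2 - 9*h + 20) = (h - 5)*(h + 4)*(h - 4)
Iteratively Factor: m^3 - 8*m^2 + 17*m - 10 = (m - 2)*(m^2 - 6*m + 5) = (m - 2)*(m - 1)*(m - 5)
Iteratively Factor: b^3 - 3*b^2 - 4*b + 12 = (b + 2)*(b^2 - 5*b + 6) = (b - 3)*(b + 2)*(b - 2)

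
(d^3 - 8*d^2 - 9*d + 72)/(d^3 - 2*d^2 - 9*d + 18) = (d - 8)/(d - 2)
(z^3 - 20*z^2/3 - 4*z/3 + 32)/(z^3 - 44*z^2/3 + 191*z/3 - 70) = (3*z^2 - 2*z - 16)/(3*z^2 - 26*z + 35)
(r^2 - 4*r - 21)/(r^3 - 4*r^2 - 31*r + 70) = (r + 3)/(r^2 + 3*r - 10)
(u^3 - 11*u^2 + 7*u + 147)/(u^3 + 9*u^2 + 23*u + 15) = (u^2 - 14*u + 49)/(u^2 + 6*u + 5)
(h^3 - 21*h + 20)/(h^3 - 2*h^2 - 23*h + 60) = (h - 1)/(h - 3)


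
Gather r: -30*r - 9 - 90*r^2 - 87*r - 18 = -90*r^2 - 117*r - 27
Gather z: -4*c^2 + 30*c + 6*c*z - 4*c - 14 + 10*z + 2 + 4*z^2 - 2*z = -4*c^2 + 26*c + 4*z^2 + z*(6*c + 8) - 12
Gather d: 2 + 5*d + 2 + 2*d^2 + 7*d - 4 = 2*d^2 + 12*d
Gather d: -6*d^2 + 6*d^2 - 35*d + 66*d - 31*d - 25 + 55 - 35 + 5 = 0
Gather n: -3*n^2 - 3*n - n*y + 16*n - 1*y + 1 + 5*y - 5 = -3*n^2 + n*(13 - y) + 4*y - 4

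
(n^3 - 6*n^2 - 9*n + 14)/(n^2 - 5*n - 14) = n - 1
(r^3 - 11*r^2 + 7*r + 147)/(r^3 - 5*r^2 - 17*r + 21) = (r - 7)/(r - 1)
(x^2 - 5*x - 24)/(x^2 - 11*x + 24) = (x + 3)/(x - 3)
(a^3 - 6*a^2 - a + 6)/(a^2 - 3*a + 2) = (a^2 - 5*a - 6)/(a - 2)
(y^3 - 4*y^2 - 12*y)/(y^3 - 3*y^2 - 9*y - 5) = y*(-y^2 + 4*y + 12)/(-y^3 + 3*y^2 + 9*y + 5)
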